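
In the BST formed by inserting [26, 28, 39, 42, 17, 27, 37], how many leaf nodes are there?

Tree built from: [26, 28, 39, 42, 17, 27, 37]
Tree (level-order array): [26, 17, 28, None, None, 27, 39, None, None, 37, 42]
Rule: A leaf has 0 children.
Per-node child counts:
  node 26: 2 child(ren)
  node 17: 0 child(ren)
  node 28: 2 child(ren)
  node 27: 0 child(ren)
  node 39: 2 child(ren)
  node 37: 0 child(ren)
  node 42: 0 child(ren)
Matching nodes: [17, 27, 37, 42]
Count of leaf nodes: 4


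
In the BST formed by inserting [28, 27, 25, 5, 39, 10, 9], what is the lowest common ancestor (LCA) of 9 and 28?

Tree insertion order: [28, 27, 25, 5, 39, 10, 9]
Tree (level-order array): [28, 27, 39, 25, None, None, None, 5, None, None, 10, 9]
In a BST, the LCA of p=9, q=28 is the first node v on the
root-to-leaf path with p <= v <= q (go left if both < v, right if both > v).
Walk from root:
  at 28: 9 <= 28 <= 28, this is the LCA
LCA = 28


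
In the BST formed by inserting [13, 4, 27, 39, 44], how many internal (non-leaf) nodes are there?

Tree built from: [13, 4, 27, 39, 44]
Tree (level-order array): [13, 4, 27, None, None, None, 39, None, 44]
Rule: An internal node has at least one child.
Per-node child counts:
  node 13: 2 child(ren)
  node 4: 0 child(ren)
  node 27: 1 child(ren)
  node 39: 1 child(ren)
  node 44: 0 child(ren)
Matching nodes: [13, 27, 39]
Count of internal (non-leaf) nodes: 3


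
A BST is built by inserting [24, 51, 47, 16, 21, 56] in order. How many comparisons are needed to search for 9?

Search path for 9: 24 -> 16
Found: False
Comparisons: 2


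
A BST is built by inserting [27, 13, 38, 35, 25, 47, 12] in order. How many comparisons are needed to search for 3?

Search path for 3: 27 -> 13 -> 12
Found: False
Comparisons: 3


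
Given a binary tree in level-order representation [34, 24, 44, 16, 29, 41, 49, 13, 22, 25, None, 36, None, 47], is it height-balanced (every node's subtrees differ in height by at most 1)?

Tree (level-order array): [34, 24, 44, 16, 29, 41, 49, 13, 22, 25, None, 36, None, 47]
Definition: a tree is height-balanced if, at every node, |h(left) - h(right)| <= 1 (empty subtree has height -1).
Bottom-up per-node check:
  node 13: h_left=-1, h_right=-1, diff=0 [OK], height=0
  node 22: h_left=-1, h_right=-1, diff=0 [OK], height=0
  node 16: h_left=0, h_right=0, diff=0 [OK], height=1
  node 25: h_left=-1, h_right=-1, diff=0 [OK], height=0
  node 29: h_left=0, h_right=-1, diff=1 [OK], height=1
  node 24: h_left=1, h_right=1, diff=0 [OK], height=2
  node 36: h_left=-1, h_right=-1, diff=0 [OK], height=0
  node 41: h_left=0, h_right=-1, diff=1 [OK], height=1
  node 47: h_left=-1, h_right=-1, diff=0 [OK], height=0
  node 49: h_left=0, h_right=-1, diff=1 [OK], height=1
  node 44: h_left=1, h_right=1, diff=0 [OK], height=2
  node 34: h_left=2, h_right=2, diff=0 [OK], height=3
All nodes satisfy the balance condition.
Result: Balanced


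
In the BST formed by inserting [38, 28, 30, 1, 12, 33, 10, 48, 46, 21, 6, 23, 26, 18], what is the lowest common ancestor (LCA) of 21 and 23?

Tree insertion order: [38, 28, 30, 1, 12, 33, 10, 48, 46, 21, 6, 23, 26, 18]
Tree (level-order array): [38, 28, 48, 1, 30, 46, None, None, 12, None, 33, None, None, 10, 21, None, None, 6, None, 18, 23, None, None, None, None, None, 26]
In a BST, the LCA of p=21, q=23 is the first node v on the
root-to-leaf path with p <= v <= q (go left if both < v, right if both > v).
Walk from root:
  at 38: both 21 and 23 < 38, go left
  at 28: both 21 and 23 < 28, go left
  at 1: both 21 and 23 > 1, go right
  at 12: both 21 and 23 > 12, go right
  at 21: 21 <= 21 <= 23, this is the LCA
LCA = 21


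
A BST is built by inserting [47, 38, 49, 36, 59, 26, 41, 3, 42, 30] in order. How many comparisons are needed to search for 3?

Search path for 3: 47 -> 38 -> 36 -> 26 -> 3
Found: True
Comparisons: 5


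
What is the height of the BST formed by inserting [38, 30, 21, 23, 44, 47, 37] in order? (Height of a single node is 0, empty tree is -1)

Insertion order: [38, 30, 21, 23, 44, 47, 37]
Tree (level-order array): [38, 30, 44, 21, 37, None, 47, None, 23]
Compute height bottom-up (empty subtree = -1):
  height(23) = 1 + max(-1, -1) = 0
  height(21) = 1 + max(-1, 0) = 1
  height(37) = 1 + max(-1, -1) = 0
  height(30) = 1 + max(1, 0) = 2
  height(47) = 1 + max(-1, -1) = 0
  height(44) = 1 + max(-1, 0) = 1
  height(38) = 1 + max(2, 1) = 3
Height = 3


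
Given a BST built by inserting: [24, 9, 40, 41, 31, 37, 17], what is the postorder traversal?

Tree insertion order: [24, 9, 40, 41, 31, 37, 17]
Tree (level-order array): [24, 9, 40, None, 17, 31, 41, None, None, None, 37]
Postorder traversal: [17, 9, 37, 31, 41, 40, 24]


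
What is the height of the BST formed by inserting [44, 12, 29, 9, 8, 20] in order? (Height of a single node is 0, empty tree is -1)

Insertion order: [44, 12, 29, 9, 8, 20]
Tree (level-order array): [44, 12, None, 9, 29, 8, None, 20]
Compute height bottom-up (empty subtree = -1):
  height(8) = 1 + max(-1, -1) = 0
  height(9) = 1 + max(0, -1) = 1
  height(20) = 1 + max(-1, -1) = 0
  height(29) = 1 + max(0, -1) = 1
  height(12) = 1 + max(1, 1) = 2
  height(44) = 1 + max(2, -1) = 3
Height = 3


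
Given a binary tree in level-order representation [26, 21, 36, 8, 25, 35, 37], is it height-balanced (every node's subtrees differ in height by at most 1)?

Tree (level-order array): [26, 21, 36, 8, 25, 35, 37]
Definition: a tree is height-balanced if, at every node, |h(left) - h(right)| <= 1 (empty subtree has height -1).
Bottom-up per-node check:
  node 8: h_left=-1, h_right=-1, diff=0 [OK], height=0
  node 25: h_left=-1, h_right=-1, diff=0 [OK], height=0
  node 21: h_left=0, h_right=0, diff=0 [OK], height=1
  node 35: h_left=-1, h_right=-1, diff=0 [OK], height=0
  node 37: h_left=-1, h_right=-1, diff=0 [OK], height=0
  node 36: h_left=0, h_right=0, diff=0 [OK], height=1
  node 26: h_left=1, h_right=1, diff=0 [OK], height=2
All nodes satisfy the balance condition.
Result: Balanced


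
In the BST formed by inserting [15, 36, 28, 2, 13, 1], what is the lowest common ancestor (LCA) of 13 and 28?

Tree insertion order: [15, 36, 28, 2, 13, 1]
Tree (level-order array): [15, 2, 36, 1, 13, 28]
In a BST, the LCA of p=13, q=28 is the first node v on the
root-to-leaf path with p <= v <= q (go left if both < v, right if both > v).
Walk from root:
  at 15: 13 <= 15 <= 28, this is the LCA
LCA = 15


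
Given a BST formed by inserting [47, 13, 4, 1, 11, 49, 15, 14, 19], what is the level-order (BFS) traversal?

Tree insertion order: [47, 13, 4, 1, 11, 49, 15, 14, 19]
Tree (level-order array): [47, 13, 49, 4, 15, None, None, 1, 11, 14, 19]
BFS from the root, enqueuing left then right child of each popped node:
  queue [47] -> pop 47, enqueue [13, 49], visited so far: [47]
  queue [13, 49] -> pop 13, enqueue [4, 15], visited so far: [47, 13]
  queue [49, 4, 15] -> pop 49, enqueue [none], visited so far: [47, 13, 49]
  queue [4, 15] -> pop 4, enqueue [1, 11], visited so far: [47, 13, 49, 4]
  queue [15, 1, 11] -> pop 15, enqueue [14, 19], visited so far: [47, 13, 49, 4, 15]
  queue [1, 11, 14, 19] -> pop 1, enqueue [none], visited so far: [47, 13, 49, 4, 15, 1]
  queue [11, 14, 19] -> pop 11, enqueue [none], visited so far: [47, 13, 49, 4, 15, 1, 11]
  queue [14, 19] -> pop 14, enqueue [none], visited so far: [47, 13, 49, 4, 15, 1, 11, 14]
  queue [19] -> pop 19, enqueue [none], visited so far: [47, 13, 49, 4, 15, 1, 11, 14, 19]
Result: [47, 13, 49, 4, 15, 1, 11, 14, 19]


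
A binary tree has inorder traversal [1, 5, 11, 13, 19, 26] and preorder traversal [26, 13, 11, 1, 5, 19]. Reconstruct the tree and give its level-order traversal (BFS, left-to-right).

Inorder:  [1, 5, 11, 13, 19, 26]
Preorder: [26, 13, 11, 1, 5, 19]
Algorithm: preorder visits root first, so consume preorder in order;
for each root, split the current inorder slice at that value into
left-subtree inorder and right-subtree inorder, then recurse.
Recursive splits:
  root=26; inorder splits into left=[1, 5, 11, 13, 19], right=[]
  root=13; inorder splits into left=[1, 5, 11], right=[19]
  root=11; inorder splits into left=[1, 5], right=[]
  root=1; inorder splits into left=[], right=[5]
  root=5; inorder splits into left=[], right=[]
  root=19; inorder splits into left=[], right=[]
Reconstructed level-order: [26, 13, 11, 19, 1, 5]


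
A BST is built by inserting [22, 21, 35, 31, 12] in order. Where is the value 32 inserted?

Starting tree (level order): [22, 21, 35, 12, None, 31]
Insertion path: 22 -> 35 -> 31
Result: insert 32 as right child of 31
Final tree (level order): [22, 21, 35, 12, None, 31, None, None, None, None, 32]


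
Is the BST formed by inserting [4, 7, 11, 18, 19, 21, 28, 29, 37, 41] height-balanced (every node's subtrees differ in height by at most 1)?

Tree (level-order array): [4, None, 7, None, 11, None, 18, None, 19, None, 21, None, 28, None, 29, None, 37, None, 41]
Definition: a tree is height-balanced if, at every node, |h(left) - h(right)| <= 1 (empty subtree has height -1).
Bottom-up per-node check:
  node 41: h_left=-1, h_right=-1, diff=0 [OK], height=0
  node 37: h_left=-1, h_right=0, diff=1 [OK], height=1
  node 29: h_left=-1, h_right=1, diff=2 [FAIL (|-1-1|=2 > 1)], height=2
  node 28: h_left=-1, h_right=2, diff=3 [FAIL (|-1-2|=3 > 1)], height=3
  node 21: h_left=-1, h_right=3, diff=4 [FAIL (|-1-3|=4 > 1)], height=4
  node 19: h_left=-1, h_right=4, diff=5 [FAIL (|-1-4|=5 > 1)], height=5
  node 18: h_left=-1, h_right=5, diff=6 [FAIL (|-1-5|=6 > 1)], height=6
  node 11: h_left=-1, h_right=6, diff=7 [FAIL (|-1-6|=7 > 1)], height=7
  node 7: h_left=-1, h_right=7, diff=8 [FAIL (|-1-7|=8 > 1)], height=8
  node 4: h_left=-1, h_right=8, diff=9 [FAIL (|-1-8|=9 > 1)], height=9
Node 29 violates the condition: |-1 - 1| = 2 > 1.
Result: Not balanced


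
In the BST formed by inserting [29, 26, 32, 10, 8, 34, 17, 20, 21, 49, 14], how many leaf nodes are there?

Tree built from: [29, 26, 32, 10, 8, 34, 17, 20, 21, 49, 14]
Tree (level-order array): [29, 26, 32, 10, None, None, 34, 8, 17, None, 49, None, None, 14, 20, None, None, None, None, None, 21]
Rule: A leaf has 0 children.
Per-node child counts:
  node 29: 2 child(ren)
  node 26: 1 child(ren)
  node 10: 2 child(ren)
  node 8: 0 child(ren)
  node 17: 2 child(ren)
  node 14: 0 child(ren)
  node 20: 1 child(ren)
  node 21: 0 child(ren)
  node 32: 1 child(ren)
  node 34: 1 child(ren)
  node 49: 0 child(ren)
Matching nodes: [8, 14, 21, 49]
Count of leaf nodes: 4


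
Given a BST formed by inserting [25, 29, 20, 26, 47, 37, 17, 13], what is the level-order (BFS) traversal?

Tree insertion order: [25, 29, 20, 26, 47, 37, 17, 13]
Tree (level-order array): [25, 20, 29, 17, None, 26, 47, 13, None, None, None, 37]
BFS from the root, enqueuing left then right child of each popped node:
  queue [25] -> pop 25, enqueue [20, 29], visited so far: [25]
  queue [20, 29] -> pop 20, enqueue [17], visited so far: [25, 20]
  queue [29, 17] -> pop 29, enqueue [26, 47], visited so far: [25, 20, 29]
  queue [17, 26, 47] -> pop 17, enqueue [13], visited so far: [25, 20, 29, 17]
  queue [26, 47, 13] -> pop 26, enqueue [none], visited so far: [25, 20, 29, 17, 26]
  queue [47, 13] -> pop 47, enqueue [37], visited so far: [25, 20, 29, 17, 26, 47]
  queue [13, 37] -> pop 13, enqueue [none], visited so far: [25, 20, 29, 17, 26, 47, 13]
  queue [37] -> pop 37, enqueue [none], visited so far: [25, 20, 29, 17, 26, 47, 13, 37]
Result: [25, 20, 29, 17, 26, 47, 13, 37]


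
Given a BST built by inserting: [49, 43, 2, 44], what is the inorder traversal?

Tree insertion order: [49, 43, 2, 44]
Tree (level-order array): [49, 43, None, 2, 44]
Inorder traversal: [2, 43, 44, 49]


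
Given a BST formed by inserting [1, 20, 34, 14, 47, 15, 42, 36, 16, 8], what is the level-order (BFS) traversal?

Tree insertion order: [1, 20, 34, 14, 47, 15, 42, 36, 16, 8]
Tree (level-order array): [1, None, 20, 14, 34, 8, 15, None, 47, None, None, None, 16, 42, None, None, None, 36]
BFS from the root, enqueuing left then right child of each popped node:
  queue [1] -> pop 1, enqueue [20], visited so far: [1]
  queue [20] -> pop 20, enqueue [14, 34], visited so far: [1, 20]
  queue [14, 34] -> pop 14, enqueue [8, 15], visited so far: [1, 20, 14]
  queue [34, 8, 15] -> pop 34, enqueue [47], visited so far: [1, 20, 14, 34]
  queue [8, 15, 47] -> pop 8, enqueue [none], visited so far: [1, 20, 14, 34, 8]
  queue [15, 47] -> pop 15, enqueue [16], visited so far: [1, 20, 14, 34, 8, 15]
  queue [47, 16] -> pop 47, enqueue [42], visited so far: [1, 20, 14, 34, 8, 15, 47]
  queue [16, 42] -> pop 16, enqueue [none], visited so far: [1, 20, 14, 34, 8, 15, 47, 16]
  queue [42] -> pop 42, enqueue [36], visited so far: [1, 20, 14, 34, 8, 15, 47, 16, 42]
  queue [36] -> pop 36, enqueue [none], visited so far: [1, 20, 14, 34, 8, 15, 47, 16, 42, 36]
Result: [1, 20, 14, 34, 8, 15, 47, 16, 42, 36]


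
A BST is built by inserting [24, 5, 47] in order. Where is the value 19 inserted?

Starting tree (level order): [24, 5, 47]
Insertion path: 24 -> 5
Result: insert 19 as right child of 5
Final tree (level order): [24, 5, 47, None, 19]


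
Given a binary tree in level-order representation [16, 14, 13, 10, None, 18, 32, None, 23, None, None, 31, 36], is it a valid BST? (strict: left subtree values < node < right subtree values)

Level-order array: [16, 14, 13, 10, None, 18, 32, None, 23, None, None, 31, 36]
Validate using subtree bounds (lo, hi): at each node, require lo < value < hi,
then recurse left with hi=value and right with lo=value.
Preorder trace (stopping at first violation):
  at node 16 with bounds (-inf, +inf): OK
  at node 14 with bounds (-inf, 16): OK
  at node 10 with bounds (-inf, 14): OK
  at node 23 with bounds (10, 14): VIOLATION
Node 23 violates its bound: not (10 < 23 < 14).
Result: Not a valid BST


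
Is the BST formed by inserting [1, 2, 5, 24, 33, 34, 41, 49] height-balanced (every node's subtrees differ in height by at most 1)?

Tree (level-order array): [1, None, 2, None, 5, None, 24, None, 33, None, 34, None, 41, None, 49]
Definition: a tree is height-balanced if, at every node, |h(left) - h(right)| <= 1 (empty subtree has height -1).
Bottom-up per-node check:
  node 49: h_left=-1, h_right=-1, diff=0 [OK], height=0
  node 41: h_left=-1, h_right=0, diff=1 [OK], height=1
  node 34: h_left=-1, h_right=1, diff=2 [FAIL (|-1-1|=2 > 1)], height=2
  node 33: h_left=-1, h_right=2, diff=3 [FAIL (|-1-2|=3 > 1)], height=3
  node 24: h_left=-1, h_right=3, diff=4 [FAIL (|-1-3|=4 > 1)], height=4
  node 5: h_left=-1, h_right=4, diff=5 [FAIL (|-1-4|=5 > 1)], height=5
  node 2: h_left=-1, h_right=5, diff=6 [FAIL (|-1-5|=6 > 1)], height=6
  node 1: h_left=-1, h_right=6, diff=7 [FAIL (|-1-6|=7 > 1)], height=7
Node 34 violates the condition: |-1 - 1| = 2 > 1.
Result: Not balanced


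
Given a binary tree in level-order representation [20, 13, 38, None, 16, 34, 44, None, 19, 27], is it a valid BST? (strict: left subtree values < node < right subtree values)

Level-order array: [20, 13, 38, None, 16, 34, 44, None, 19, 27]
Validate using subtree bounds (lo, hi): at each node, require lo < value < hi,
then recurse left with hi=value and right with lo=value.
Preorder trace (stopping at first violation):
  at node 20 with bounds (-inf, +inf): OK
  at node 13 with bounds (-inf, 20): OK
  at node 16 with bounds (13, 20): OK
  at node 19 with bounds (16, 20): OK
  at node 38 with bounds (20, +inf): OK
  at node 34 with bounds (20, 38): OK
  at node 27 with bounds (20, 34): OK
  at node 44 with bounds (38, +inf): OK
No violation found at any node.
Result: Valid BST


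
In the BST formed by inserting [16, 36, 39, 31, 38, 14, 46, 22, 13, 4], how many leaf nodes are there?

Tree built from: [16, 36, 39, 31, 38, 14, 46, 22, 13, 4]
Tree (level-order array): [16, 14, 36, 13, None, 31, 39, 4, None, 22, None, 38, 46]
Rule: A leaf has 0 children.
Per-node child counts:
  node 16: 2 child(ren)
  node 14: 1 child(ren)
  node 13: 1 child(ren)
  node 4: 0 child(ren)
  node 36: 2 child(ren)
  node 31: 1 child(ren)
  node 22: 0 child(ren)
  node 39: 2 child(ren)
  node 38: 0 child(ren)
  node 46: 0 child(ren)
Matching nodes: [4, 22, 38, 46]
Count of leaf nodes: 4


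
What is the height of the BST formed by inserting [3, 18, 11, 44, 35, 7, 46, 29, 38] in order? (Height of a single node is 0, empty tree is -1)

Insertion order: [3, 18, 11, 44, 35, 7, 46, 29, 38]
Tree (level-order array): [3, None, 18, 11, 44, 7, None, 35, 46, None, None, 29, 38]
Compute height bottom-up (empty subtree = -1):
  height(7) = 1 + max(-1, -1) = 0
  height(11) = 1 + max(0, -1) = 1
  height(29) = 1 + max(-1, -1) = 0
  height(38) = 1 + max(-1, -1) = 0
  height(35) = 1 + max(0, 0) = 1
  height(46) = 1 + max(-1, -1) = 0
  height(44) = 1 + max(1, 0) = 2
  height(18) = 1 + max(1, 2) = 3
  height(3) = 1 + max(-1, 3) = 4
Height = 4


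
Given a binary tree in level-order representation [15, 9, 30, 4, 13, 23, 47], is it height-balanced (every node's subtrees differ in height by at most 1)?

Tree (level-order array): [15, 9, 30, 4, 13, 23, 47]
Definition: a tree is height-balanced if, at every node, |h(left) - h(right)| <= 1 (empty subtree has height -1).
Bottom-up per-node check:
  node 4: h_left=-1, h_right=-1, diff=0 [OK], height=0
  node 13: h_left=-1, h_right=-1, diff=0 [OK], height=0
  node 9: h_left=0, h_right=0, diff=0 [OK], height=1
  node 23: h_left=-1, h_right=-1, diff=0 [OK], height=0
  node 47: h_left=-1, h_right=-1, diff=0 [OK], height=0
  node 30: h_left=0, h_right=0, diff=0 [OK], height=1
  node 15: h_left=1, h_right=1, diff=0 [OK], height=2
All nodes satisfy the balance condition.
Result: Balanced


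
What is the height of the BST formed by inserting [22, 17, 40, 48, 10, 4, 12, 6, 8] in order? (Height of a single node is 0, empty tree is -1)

Insertion order: [22, 17, 40, 48, 10, 4, 12, 6, 8]
Tree (level-order array): [22, 17, 40, 10, None, None, 48, 4, 12, None, None, None, 6, None, None, None, 8]
Compute height bottom-up (empty subtree = -1):
  height(8) = 1 + max(-1, -1) = 0
  height(6) = 1 + max(-1, 0) = 1
  height(4) = 1 + max(-1, 1) = 2
  height(12) = 1 + max(-1, -1) = 0
  height(10) = 1 + max(2, 0) = 3
  height(17) = 1 + max(3, -1) = 4
  height(48) = 1 + max(-1, -1) = 0
  height(40) = 1 + max(-1, 0) = 1
  height(22) = 1 + max(4, 1) = 5
Height = 5


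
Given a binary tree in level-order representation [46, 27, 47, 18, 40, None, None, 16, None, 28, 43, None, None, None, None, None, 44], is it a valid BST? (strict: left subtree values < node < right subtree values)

Level-order array: [46, 27, 47, 18, 40, None, None, 16, None, 28, 43, None, None, None, None, None, 44]
Validate using subtree bounds (lo, hi): at each node, require lo < value < hi,
then recurse left with hi=value and right with lo=value.
Preorder trace (stopping at first violation):
  at node 46 with bounds (-inf, +inf): OK
  at node 27 with bounds (-inf, 46): OK
  at node 18 with bounds (-inf, 27): OK
  at node 16 with bounds (-inf, 18): OK
  at node 40 with bounds (27, 46): OK
  at node 28 with bounds (27, 40): OK
  at node 43 with bounds (40, 46): OK
  at node 44 with bounds (43, 46): OK
  at node 47 with bounds (46, +inf): OK
No violation found at any node.
Result: Valid BST


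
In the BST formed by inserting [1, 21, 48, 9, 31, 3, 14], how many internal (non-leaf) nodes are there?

Tree built from: [1, 21, 48, 9, 31, 3, 14]
Tree (level-order array): [1, None, 21, 9, 48, 3, 14, 31]
Rule: An internal node has at least one child.
Per-node child counts:
  node 1: 1 child(ren)
  node 21: 2 child(ren)
  node 9: 2 child(ren)
  node 3: 0 child(ren)
  node 14: 0 child(ren)
  node 48: 1 child(ren)
  node 31: 0 child(ren)
Matching nodes: [1, 21, 9, 48]
Count of internal (non-leaf) nodes: 4


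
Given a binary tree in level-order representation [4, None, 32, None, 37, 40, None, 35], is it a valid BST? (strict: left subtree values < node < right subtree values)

Level-order array: [4, None, 32, None, 37, 40, None, 35]
Validate using subtree bounds (lo, hi): at each node, require lo < value < hi,
then recurse left with hi=value and right with lo=value.
Preorder trace (stopping at first violation):
  at node 4 with bounds (-inf, +inf): OK
  at node 32 with bounds (4, +inf): OK
  at node 37 with bounds (32, +inf): OK
  at node 40 with bounds (32, 37): VIOLATION
Node 40 violates its bound: not (32 < 40 < 37).
Result: Not a valid BST


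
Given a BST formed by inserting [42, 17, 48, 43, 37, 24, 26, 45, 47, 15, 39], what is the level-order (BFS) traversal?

Tree insertion order: [42, 17, 48, 43, 37, 24, 26, 45, 47, 15, 39]
Tree (level-order array): [42, 17, 48, 15, 37, 43, None, None, None, 24, 39, None, 45, None, 26, None, None, None, 47]
BFS from the root, enqueuing left then right child of each popped node:
  queue [42] -> pop 42, enqueue [17, 48], visited so far: [42]
  queue [17, 48] -> pop 17, enqueue [15, 37], visited so far: [42, 17]
  queue [48, 15, 37] -> pop 48, enqueue [43], visited so far: [42, 17, 48]
  queue [15, 37, 43] -> pop 15, enqueue [none], visited so far: [42, 17, 48, 15]
  queue [37, 43] -> pop 37, enqueue [24, 39], visited so far: [42, 17, 48, 15, 37]
  queue [43, 24, 39] -> pop 43, enqueue [45], visited so far: [42, 17, 48, 15, 37, 43]
  queue [24, 39, 45] -> pop 24, enqueue [26], visited so far: [42, 17, 48, 15, 37, 43, 24]
  queue [39, 45, 26] -> pop 39, enqueue [none], visited so far: [42, 17, 48, 15, 37, 43, 24, 39]
  queue [45, 26] -> pop 45, enqueue [47], visited so far: [42, 17, 48, 15, 37, 43, 24, 39, 45]
  queue [26, 47] -> pop 26, enqueue [none], visited so far: [42, 17, 48, 15, 37, 43, 24, 39, 45, 26]
  queue [47] -> pop 47, enqueue [none], visited so far: [42, 17, 48, 15, 37, 43, 24, 39, 45, 26, 47]
Result: [42, 17, 48, 15, 37, 43, 24, 39, 45, 26, 47]


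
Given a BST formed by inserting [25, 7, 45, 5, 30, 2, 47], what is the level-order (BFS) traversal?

Tree insertion order: [25, 7, 45, 5, 30, 2, 47]
Tree (level-order array): [25, 7, 45, 5, None, 30, 47, 2]
BFS from the root, enqueuing left then right child of each popped node:
  queue [25] -> pop 25, enqueue [7, 45], visited so far: [25]
  queue [7, 45] -> pop 7, enqueue [5], visited so far: [25, 7]
  queue [45, 5] -> pop 45, enqueue [30, 47], visited so far: [25, 7, 45]
  queue [5, 30, 47] -> pop 5, enqueue [2], visited so far: [25, 7, 45, 5]
  queue [30, 47, 2] -> pop 30, enqueue [none], visited so far: [25, 7, 45, 5, 30]
  queue [47, 2] -> pop 47, enqueue [none], visited so far: [25, 7, 45, 5, 30, 47]
  queue [2] -> pop 2, enqueue [none], visited so far: [25, 7, 45, 5, 30, 47, 2]
Result: [25, 7, 45, 5, 30, 47, 2]


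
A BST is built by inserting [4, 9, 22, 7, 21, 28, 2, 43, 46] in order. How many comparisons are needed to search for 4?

Search path for 4: 4
Found: True
Comparisons: 1


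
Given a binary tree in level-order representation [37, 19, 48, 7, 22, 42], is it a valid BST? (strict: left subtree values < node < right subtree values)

Level-order array: [37, 19, 48, 7, 22, 42]
Validate using subtree bounds (lo, hi): at each node, require lo < value < hi,
then recurse left with hi=value and right with lo=value.
Preorder trace (stopping at first violation):
  at node 37 with bounds (-inf, +inf): OK
  at node 19 with bounds (-inf, 37): OK
  at node 7 with bounds (-inf, 19): OK
  at node 22 with bounds (19, 37): OK
  at node 48 with bounds (37, +inf): OK
  at node 42 with bounds (37, 48): OK
No violation found at any node.
Result: Valid BST


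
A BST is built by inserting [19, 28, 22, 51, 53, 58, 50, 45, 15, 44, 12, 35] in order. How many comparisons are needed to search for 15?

Search path for 15: 19 -> 15
Found: True
Comparisons: 2


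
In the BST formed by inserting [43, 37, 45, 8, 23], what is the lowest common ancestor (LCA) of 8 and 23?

Tree insertion order: [43, 37, 45, 8, 23]
Tree (level-order array): [43, 37, 45, 8, None, None, None, None, 23]
In a BST, the LCA of p=8, q=23 is the first node v on the
root-to-leaf path with p <= v <= q (go left if both < v, right if both > v).
Walk from root:
  at 43: both 8 and 23 < 43, go left
  at 37: both 8 and 23 < 37, go left
  at 8: 8 <= 8 <= 23, this is the LCA
LCA = 8


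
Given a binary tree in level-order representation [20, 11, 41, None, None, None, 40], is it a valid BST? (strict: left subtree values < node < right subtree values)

Level-order array: [20, 11, 41, None, None, None, 40]
Validate using subtree bounds (lo, hi): at each node, require lo < value < hi,
then recurse left with hi=value and right with lo=value.
Preorder trace (stopping at first violation):
  at node 20 with bounds (-inf, +inf): OK
  at node 11 with bounds (-inf, 20): OK
  at node 41 with bounds (20, +inf): OK
  at node 40 with bounds (41, +inf): VIOLATION
Node 40 violates its bound: not (41 < 40 < +inf).
Result: Not a valid BST


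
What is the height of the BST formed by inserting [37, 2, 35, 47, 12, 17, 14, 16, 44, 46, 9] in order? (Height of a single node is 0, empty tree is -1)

Insertion order: [37, 2, 35, 47, 12, 17, 14, 16, 44, 46, 9]
Tree (level-order array): [37, 2, 47, None, 35, 44, None, 12, None, None, 46, 9, 17, None, None, None, None, 14, None, None, 16]
Compute height bottom-up (empty subtree = -1):
  height(9) = 1 + max(-1, -1) = 0
  height(16) = 1 + max(-1, -1) = 0
  height(14) = 1 + max(-1, 0) = 1
  height(17) = 1 + max(1, -1) = 2
  height(12) = 1 + max(0, 2) = 3
  height(35) = 1 + max(3, -1) = 4
  height(2) = 1 + max(-1, 4) = 5
  height(46) = 1 + max(-1, -1) = 0
  height(44) = 1 + max(-1, 0) = 1
  height(47) = 1 + max(1, -1) = 2
  height(37) = 1 + max(5, 2) = 6
Height = 6


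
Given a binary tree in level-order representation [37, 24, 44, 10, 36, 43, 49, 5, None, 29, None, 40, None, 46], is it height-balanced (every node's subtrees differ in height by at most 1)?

Tree (level-order array): [37, 24, 44, 10, 36, 43, 49, 5, None, 29, None, 40, None, 46]
Definition: a tree is height-balanced if, at every node, |h(left) - h(right)| <= 1 (empty subtree has height -1).
Bottom-up per-node check:
  node 5: h_left=-1, h_right=-1, diff=0 [OK], height=0
  node 10: h_left=0, h_right=-1, diff=1 [OK], height=1
  node 29: h_left=-1, h_right=-1, diff=0 [OK], height=0
  node 36: h_left=0, h_right=-1, diff=1 [OK], height=1
  node 24: h_left=1, h_right=1, diff=0 [OK], height=2
  node 40: h_left=-1, h_right=-1, diff=0 [OK], height=0
  node 43: h_left=0, h_right=-1, diff=1 [OK], height=1
  node 46: h_left=-1, h_right=-1, diff=0 [OK], height=0
  node 49: h_left=0, h_right=-1, diff=1 [OK], height=1
  node 44: h_left=1, h_right=1, diff=0 [OK], height=2
  node 37: h_left=2, h_right=2, diff=0 [OK], height=3
All nodes satisfy the balance condition.
Result: Balanced


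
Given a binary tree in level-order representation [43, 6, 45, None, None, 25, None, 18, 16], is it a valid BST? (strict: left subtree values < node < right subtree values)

Level-order array: [43, 6, 45, None, None, 25, None, 18, 16]
Validate using subtree bounds (lo, hi): at each node, require lo < value < hi,
then recurse left with hi=value and right with lo=value.
Preorder trace (stopping at first violation):
  at node 43 with bounds (-inf, +inf): OK
  at node 6 with bounds (-inf, 43): OK
  at node 45 with bounds (43, +inf): OK
  at node 25 with bounds (43, 45): VIOLATION
Node 25 violates its bound: not (43 < 25 < 45).
Result: Not a valid BST


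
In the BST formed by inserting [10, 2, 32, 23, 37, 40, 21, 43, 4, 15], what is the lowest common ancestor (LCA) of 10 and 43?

Tree insertion order: [10, 2, 32, 23, 37, 40, 21, 43, 4, 15]
Tree (level-order array): [10, 2, 32, None, 4, 23, 37, None, None, 21, None, None, 40, 15, None, None, 43]
In a BST, the LCA of p=10, q=43 is the first node v on the
root-to-leaf path with p <= v <= q (go left if both < v, right if both > v).
Walk from root:
  at 10: 10 <= 10 <= 43, this is the LCA
LCA = 10


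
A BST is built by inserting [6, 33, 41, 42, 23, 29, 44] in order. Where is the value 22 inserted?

Starting tree (level order): [6, None, 33, 23, 41, None, 29, None, 42, None, None, None, 44]
Insertion path: 6 -> 33 -> 23
Result: insert 22 as left child of 23
Final tree (level order): [6, None, 33, 23, 41, 22, 29, None, 42, None, None, None, None, None, 44]


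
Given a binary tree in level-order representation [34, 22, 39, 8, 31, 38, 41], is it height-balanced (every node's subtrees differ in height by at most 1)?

Tree (level-order array): [34, 22, 39, 8, 31, 38, 41]
Definition: a tree is height-balanced if, at every node, |h(left) - h(right)| <= 1 (empty subtree has height -1).
Bottom-up per-node check:
  node 8: h_left=-1, h_right=-1, diff=0 [OK], height=0
  node 31: h_left=-1, h_right=-1, diff=0 [OK], height=0
  node 22: h_left=0, h_right=0, diff=0 [OK], height=1
  node 38: h_left=-1, h_right=-1, diff=0 [OK], height=0
  node 41: h_left=-1, h_right=-1, diff=0 [OK], height=0
  node 39: h_left=0, h_right=0, diff=0 [OK], height=1
  node 34: h_left=1, h_right=1, diff=0 [OK], height=2
All nodes satisfy the balance condition.
Result: Balanced


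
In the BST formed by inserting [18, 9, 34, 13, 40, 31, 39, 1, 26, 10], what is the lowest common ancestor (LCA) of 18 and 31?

Tree insertion order: [18, 9, 34, 13, 40, 31, 39, 1, 26, 10]
Tree (level-order array): [18, 9, 34, 1, 13, 31, 40, None, None, 10, None, 26, None, 39]
In a BST, the LCA of p=18, q=31 is the first node v on the
root-to-leaf path with p <= v <= q (go left if both < v, right if both > v).
Walk from root:
  at 18: 18 <= 18 <= 31, this is the LCA
LCA = 18


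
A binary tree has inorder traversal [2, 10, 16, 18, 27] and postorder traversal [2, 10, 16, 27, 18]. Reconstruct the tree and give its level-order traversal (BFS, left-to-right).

Inorder:   [2, 10, 16, 18, 27]
Postorder: [2, 10, 16, 27, 18]
Algorithm: postorder visits root last, so walk postorder right-to-left;
each value is the root of the current inorder slice — split it at that
value, recurse on the right subtree first, then the left.
Recursive splits:
  root=18; inorder splits into left=[2, 10, 16], right=[27]
  root=27; inorder splits into left=[], right=[]
  root=16; inorder splits into left=[2, 10], right=[]
  root=10; inorder splits into left=[2], right=[]
  root=2; inorder splits into left=[], right=[]
Reconstructed level-order: [18, 16, 27, 10, 2]


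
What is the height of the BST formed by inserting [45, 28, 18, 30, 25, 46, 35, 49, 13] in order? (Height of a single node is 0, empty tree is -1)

Insertion order: [45, 28, 18, 30, 25, 46, 35, 49, 13]
Tree (level-order array): [45, 28, 46, 18, 30, None, 49, 13, 25, None, 35]
Compute height bottom-up (empty subtree = -1):
  height(13) = 1 + max(-1, -1) = 0
  height(25) = 1 + max(-1, -1) = 0
  height(18) = 1 + max(0, 0) = 1
  height(35) = 1 + max(-1, -1) = 0
  height(30) = 1 + max(-1, 0) = 1
  height(28) = 1 + max(1, 1) = 2
  height(49) = 1 + max(-1, -1) = 0
  height(46) = 1 + max(-1, 0) = 1
  height(45) = 1 + max(2, 1) = 3
Height = 3


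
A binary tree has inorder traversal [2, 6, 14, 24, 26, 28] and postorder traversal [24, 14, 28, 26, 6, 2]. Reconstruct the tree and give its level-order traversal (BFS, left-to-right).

Inorder:   [2, 6, 14, 24, 26, 28]
Postorder: [24, 14, 28, 26, 6, 2]
Algorithm: postorder visits root last, so walk postorder right-to-left;
each value is the root of the current inorder slice — split it at that
value, recurse on the right subtree first, then the left.
Recursive splits:
  root=2; inorder splits into left=[], right=[6, 14, 24, 26, 28]
  root=6; inorder splits into left=[], right=[14, 24, 26, 28]
  root=26; inorder splits into left=[14, 24], right=[28]
  root=28; inorder splits into left=[], right=[]
  root=14; inorder splits into left=[], right=[24]
  root=24; inorder splits into left=[], right=[]
Reconstructed level-order: [2, 6, 26, 14, 28, 24]


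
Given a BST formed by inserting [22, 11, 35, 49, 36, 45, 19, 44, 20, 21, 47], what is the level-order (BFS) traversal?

Tree insertion order: [22, 11, 35, 49, 36, 45, 19, 44, 20, 21, 47]
Tree (level-order array): [22, 11, 35, None, 19, None, 49, None, 20, 36, None, None, 21, None, 45, None, None, 44, 47]
BFS from the root, enqueuing left then right child of each popped node:
  queue [22] -> pop 22, enqueue [11, 35], visited so far: [22]
  queue [11, 35] -> pop 11, enqueue [19], visited so far: [22, 11]
  queue [35, 19] -> pop 35, enqueue [49], visited so far: [22, 11, 35]
  queue [19, 49] -> pop 19, enqueue [20], visited so far: [22, 11, 35, 19]
  queue [49, 20] -> pop 49, enqueue [36], visited so far: [22, 11, 35, 19, 49]
  queue [20, 36] -> pop 20, enqueue [21], visited so far: [22, 11, 35, 19, 49, 20]
  queue [36, 21] -> pop 36, enqueue [45], visited so far: [22, 11, 35, 19, 49, 20, 36]
  queue [21, 45] -> pop 21, enqueue [none], visited so far: [22, 11, 35, 19, 49, 20, 36, 21]
  queue [45] -> pop 45, enqueue [44, 47], visited so far: [22, 11, 35, 19, 49, 20, 36, 21, 45]
  queue [44, 47] -> pop 44, enqueue [none], visited so far: [22, 11, 35, 19, 49, 20, 36, 21, 45, 44]
  queue [47] -> pop 47, enqueue [none], visited so far: [22, 11, 35, 19, 49, 20, 36, 21, 45, 44, 47]
Result: [22, 11, 35, 19, 49, 20, 36, 21, 45, 44, 47]


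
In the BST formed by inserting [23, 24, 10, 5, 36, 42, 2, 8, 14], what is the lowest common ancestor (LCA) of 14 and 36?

Tree insertion order: [23, 24, 10, 5, 36, 42, 2, 8, 14]
Tree (level-order array): [23, 10, 24, 5, 14, None, 36, 2, 8, None, None, None, 42]
In a BST, the LCA of p=14, q=36 is the first node v on the
root-to-leaf path with p <= v <= q (go left if both < v, right if both > v).
Walk from root:
  at 23: 14 <= 23 <= 36, this is the LCA
LCA = 23


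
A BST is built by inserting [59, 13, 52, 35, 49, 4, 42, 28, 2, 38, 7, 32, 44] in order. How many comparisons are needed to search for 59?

Search path for 59: 59
Found: True
Comparisons: 1


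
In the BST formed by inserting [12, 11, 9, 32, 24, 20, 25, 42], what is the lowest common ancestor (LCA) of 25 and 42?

Tree insertion order: [12, 11, 9, 32, 24, 20, 25, 42]
Tree (level-order array): [12, 11, 32, 9, None, 24, 42, None, None, 20, 25]
In a BST, the LCA of p=25, q=42 is the first node v on the
root-to-leaf path with p <= v <= q (go left if both < v, right if both > v).
Walk from root:
  at 12: both 25 and 42 > 12, go right
  at 32: 25 <= 32 <= 42, this is the LCA
LCA = 32


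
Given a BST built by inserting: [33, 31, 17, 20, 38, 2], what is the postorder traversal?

Tree insertion order: [33, 31, 17, 20, 38, 2]
Tree (level-order array): [33, 31, 38, 17, None, None, None, 2, 20]
Postorder traversal: [2, 20, 17, 31, 38, 33]


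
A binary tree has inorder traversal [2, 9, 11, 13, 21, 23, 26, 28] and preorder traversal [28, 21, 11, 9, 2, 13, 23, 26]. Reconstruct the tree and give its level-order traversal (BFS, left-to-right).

Inorder:  [2, 9, 11, 13, 21, 23, 26, 28]
Preorder: [28, 21, 11, 9, 2, 13, 23, 26]
Algorithm: preorder visits root first, so consume preorder in order;
for each root, split the current inorder slice at that value into
left-subtree inorder and right-subtree inorder, then recurse.
Recursive splits:
  root=28; inorder splits into left=[2, 9, 11, 13, 21, 23, 26], right=[]
  root=21; inorder splits into left=[2, 9, 11, 13], right=[23, 26]
  root=11; inorder splits into left=[2, 9], right=[13]
  root=9; inorder splits into left=[2], right=[]
  root=2; inorder splits into left=[], right=[]
  root=13; inorder splits into left=[], right=[]
  root=23; inorder splits into left=[], right=[26]
  root=26; inorder splits into left=[], right=[]
Reconstructed level-order: [28, 21, 11, 23, 9, 13, 26, 2]


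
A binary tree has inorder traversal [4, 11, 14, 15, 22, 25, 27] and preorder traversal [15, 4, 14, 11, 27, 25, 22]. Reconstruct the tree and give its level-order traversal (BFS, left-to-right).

Inorder:  [4, 11, 14, 15, 22, 25, 27]
Preorder: [15, 4, 14, 11, 27, 25, 22]
Algorithm: preorder visits root first, so consume preorder in order;
for each root, split the current inorder slice at that value into
left-subtree inorder and right-subtree inorder, then recurse.
Recursive splits:
  root=15; inorder splits into left=[4, 11, 14], right=[22, 25, 27]
  root=4; inorder splits into left=[], right=[11, 14]
  root=14; inorder splits into left=[11], right=[]
  root=11; inorder splits into left=[], right=[]
  root=27; inorder splits into left=[22, 25], right=[]
  root=25; inorder splits into left=[22], right=[]
  root=22; inorder splits into left=[], right=[]
Reconstructed level-order: [15, 4, 27, 14, 25, 11, 22]


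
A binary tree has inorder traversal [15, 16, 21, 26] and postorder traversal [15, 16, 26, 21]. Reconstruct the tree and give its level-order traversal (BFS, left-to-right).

Inorder:   [15, 16, 21, 26]
Postorder: [15, 16, 26, 21]
Algorithm: postorder visits root last, so walk postorder right-to-left;
each value is the root of the current inorder slice — split it at that
value, recurse on the right subtree first, then the left.
Recursive splits:
  root=21; inorder splits into left=[15, 16], right=[26]
  root=26; inorder splits into left=[], right=[]
  root=16; inorder splits into left=[15], right=[]
  root=15; inorder splits into left=[], right=[]
Reconstructed level-order: [21, 16, 26, 15]


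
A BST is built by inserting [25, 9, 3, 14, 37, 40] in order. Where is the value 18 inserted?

Starting tree (level order): [25, 9, 37, 3, 14, None, 40]
Insertion path: 25 -> 9 -> 14
Result: insert 18 as right child of 14
Final tree (level order): [25, 9, 37, 3, 14, None, 40, None, None, None, 18]


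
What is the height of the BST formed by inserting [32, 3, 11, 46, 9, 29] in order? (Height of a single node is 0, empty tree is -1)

Insertion order: [32, 3, 11, 46, 9, 29]
Tree (level-order array): [32, 3, 46, None, 11, None, None, 9, 29]
Compute height bottom-up (empty subtree = -1):
  height(9) = 1 + max(-1, -1) = 0
  height(29) = 1 + max(-1, -1) = 0
  height(11) = 1 + max(0, 0) = 1
  height(3) = 1 + max(-1, 1) = 2
  height(46) = 1 + max(-1, -1) = 0
  height(32) = 1 + max(2, 0) = 3
Height = 3


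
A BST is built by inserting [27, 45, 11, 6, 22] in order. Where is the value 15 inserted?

Starting tree (level order): [27, 11, 45, 6, 22]
Insertion path: 27 -> 11 -> 22
Result: insert 15 as left child of 22
Final tree (level order): [27, 11, 45, 6, 22, None, None, None, None, 15]


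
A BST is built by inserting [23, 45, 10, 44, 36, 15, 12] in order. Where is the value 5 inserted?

Starting tree (level order): [23, 10, 45, None, 15, 44, None, 12, None, 36]
Insertion path: 23 -> 10
Result: insert 5 as left child of 10
Final tree (level order): [23, 10, 45, 5, 15, 44, None, None, None, 12, None, 36]


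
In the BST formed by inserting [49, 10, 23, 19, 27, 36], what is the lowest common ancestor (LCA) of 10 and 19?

Tree insertion order: [49, 10, 23, 19, 27, 36]
Tree (level-order array): [49, 10, None, None, 23, 19, 27, None, None, None, 36]
In a BST, the LCA of p=10, q=19 is the first node v on the
root-to-leaf path with p <= v <= q (go left if both < v, right if both > v).
Walk from root:
  at 49: both 10 and 19 < 49, go left
  at 10: 10 <= 10 <= 19, this is the LCA
LCA = 10


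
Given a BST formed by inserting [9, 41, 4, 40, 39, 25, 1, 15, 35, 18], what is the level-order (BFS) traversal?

Tree insertion order: [9, 41, 4, 40, 39, 25, 1, 15, 35, 18]
Tree (level-order array): [9, 4, 41, 1, None, 40, None, None, None, 39, None, 25, None, 15, 35, None, 18]
BFS from the root, enqueuing left then right child of each popped node:
  queue [9] -> pop 9, enqueue [4, 41], visited so far: [9]
  queue [4, 41] -> pop 4, enqueue [1], visited so far: [9, 4]
  queue [41, 1] -> pop 41, enqueue [40], visited so far: [9, 4, 41]
  queue [1, 40] -> pop 1, enqueue [none], visited so far: [9, 4, 41, 1]
  queue [40] -> pop 40, enqueue [39], visited so far: [9, 4, 41, 1, 40]
  queue [39] -> pop 39, enqueue [25], visited so far: [9, 4, 41, 1, 40, 39]
  queue [25] -> pop 25, enqueue [15, 35], visited so far: [9, 4, 41, 1, 40, 39, 25]
  queue [15, 35] -> pop 15, enqueue [18], visited so far: [9, 4, 41, 1, 40, 39, 25, 15]
  queue [35, 18] -> pop 35, enqueue [none], visited so far: [9, 4, 41, 1, 40, 39, 25, 15, 35]
  queue [18] -> pop 18, enqueue [none], visited so far: [9, 4, 41, 1, 40, 39, 25, 15, 35, 18]
Result: [9, 4, 41, 1, 40, 39, 25, 15, 35, 18]
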